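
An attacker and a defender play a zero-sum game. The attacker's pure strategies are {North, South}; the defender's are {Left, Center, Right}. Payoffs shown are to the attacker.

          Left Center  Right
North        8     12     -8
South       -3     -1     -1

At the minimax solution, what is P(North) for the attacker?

Row minima: North → -8, South → -3; maximin = -3.
Column maxima: Left → 8, Center → 12, Right → -1; minimax = -1.
-3 ≠ -1, so there is no saddle point; optimal play is mixed.
Center is strictly dominated by Left (it gives the attacker strictly more in every row), so the defender never plays it.
On the remaining 2×2 (North, South vs Left, Right):
Let the attacker play North with probability p. Expected payoff against Left: 8p + (-3)(1−p) = 11p − 3; against Right: (-8)p + (-1)(1−p) = −7p − 1.
Setting these equal: 11p − 3 = −7p − 1 ⇒ 18p = 2 ⇒ p = 1/9, and the value is (11)·(1/9) − 3 = -16/9.
For the defender: with q = P(Left), equating North's and South's payoffs gives 16q − 8 = −2q − 1 ⇒ q = 7/18.

1/9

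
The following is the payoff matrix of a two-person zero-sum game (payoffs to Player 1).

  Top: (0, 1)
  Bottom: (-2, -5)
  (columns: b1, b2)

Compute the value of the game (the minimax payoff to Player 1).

0

Row minima: Top → 0, Bottom → -5; maximin = 0.
Column maxima: b1 → 0, b2 → 1; minimax = 0.
Since maximin = minimax = 0, there is a saddle point and the value is 0.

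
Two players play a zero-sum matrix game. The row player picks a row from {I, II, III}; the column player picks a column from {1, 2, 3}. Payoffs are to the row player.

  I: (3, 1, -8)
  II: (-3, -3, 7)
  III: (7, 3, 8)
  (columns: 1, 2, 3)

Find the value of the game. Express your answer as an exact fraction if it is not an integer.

Row minima: I → -8, II → -3, III → 3; maximin = 3.
Column maxima: 1 → 7, 2 → 3, 3 → 8; minimax = 3.
Since maximin = minimax = 3, there is a saddle point and the value is 3.

3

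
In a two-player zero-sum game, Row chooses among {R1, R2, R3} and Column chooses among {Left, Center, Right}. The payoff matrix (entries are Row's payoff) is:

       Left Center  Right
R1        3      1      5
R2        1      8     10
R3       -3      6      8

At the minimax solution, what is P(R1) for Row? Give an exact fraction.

Row minima: R1 → 1, R2 → 1, R3 → -3; maximin = 1.
Column maxima: Left → 3, Center → 8, Right → 10; minimax = 3.
1 ≠ 3, so there is no saddle point; optimal play is mixed.
R3 is strictly dominated by R2, so Row never plays it.
Right is strictly dominated by Left (it gives Row strictly more in every row), so Column never plays it.
On the remaining 2×2 (R1, R2 vs Left, Center):
Let Row play R1 with probability p. Expected payoff against Left: 3p + 1(1−p) = 2p + 1; against Center: 1p + 8(1−p) = −7p + 8.
Setting these equal: 2p + 1 = −7p + 8 ⇒ 9p = 7 ⇒ p = 7/9, and the value is (2)·(7/9) + 1 = 23/9.
For Column: with q = P(Left), equating R1's and R2's payoffs gives 2q + 1 = −7q + 8 ⇒ q = 7/9.

7/9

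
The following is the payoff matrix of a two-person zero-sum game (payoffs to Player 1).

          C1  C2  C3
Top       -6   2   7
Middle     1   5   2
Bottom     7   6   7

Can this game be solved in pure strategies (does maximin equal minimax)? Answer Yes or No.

Row minima: Top → -6, Middle → 1, Bottom → 6; maximin = 6.
Column maxima: C1 → 7, C2 → 6, C3 → 7; minimax = 6.
maximin = minimax = 6, so a saddle point exists.

Yes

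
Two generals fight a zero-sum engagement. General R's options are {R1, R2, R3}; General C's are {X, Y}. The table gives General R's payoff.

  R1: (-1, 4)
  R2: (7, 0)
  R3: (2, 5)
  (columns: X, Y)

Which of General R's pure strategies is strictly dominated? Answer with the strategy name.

R1

R3 gives a strictly higher payoff than R1 against every column: 2 > -1, 5 > 4.
So R1 is strictly dominated and General R never plays it.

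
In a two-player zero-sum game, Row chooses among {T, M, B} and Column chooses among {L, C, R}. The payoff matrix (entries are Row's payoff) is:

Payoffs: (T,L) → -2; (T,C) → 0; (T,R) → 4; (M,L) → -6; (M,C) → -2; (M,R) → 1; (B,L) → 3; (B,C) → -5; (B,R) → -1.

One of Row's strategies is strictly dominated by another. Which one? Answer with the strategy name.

M

T gives a strictly higher payoff than M against every column: -2 > -6, 0 > -2, 4 > 1.
So M is strictly dominated and Row never plays it.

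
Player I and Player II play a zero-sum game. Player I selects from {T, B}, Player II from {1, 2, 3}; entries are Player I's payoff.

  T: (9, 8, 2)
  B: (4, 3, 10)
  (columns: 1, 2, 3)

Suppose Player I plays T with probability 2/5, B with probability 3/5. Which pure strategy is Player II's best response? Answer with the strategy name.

2

If Player II plays 1, Player I's expected payoff is (2/5)·9 + (3/5)·4 = 6.
If Player II plays 2, Player I's expected payoff is (2/5)·8 + (3/5)·3 = 5.
If Player II plays 3, Player I's expected payoff is (2/5)·2 + (3/5)·10 = 34/5.
Player II minimizes Player I's payoff; the smallest is 5, so the best response is 2.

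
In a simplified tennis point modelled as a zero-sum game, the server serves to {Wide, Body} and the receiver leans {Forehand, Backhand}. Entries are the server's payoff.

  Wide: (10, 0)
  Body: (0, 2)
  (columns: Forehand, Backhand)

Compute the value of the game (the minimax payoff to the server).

Row minima: Wide → 0, Body → 0; maximin = 0.
Column maxima: Forehand → 10, Backhand → 2; minimax = 2.
0 ≠ 2, so there is no saddle point; optimal play is mixed.
Let the server play Wide with probability p. Expected payoff against Forehand: 10p + 0(1−p) = 10p; against Backhand: 0p + 2(1−p) = −2p + 2.
Setting these equal: 10p = −2p + 2 ⇒ 12p = 2 ⇒ p = 1/6, and the value is (10)·(1/6) = 5/3.
For the receiver: with q = P(Forehand), equating Wide's and Body's payoffs gives 10q = −2q + 2 ⇒ q = 1/6.

5/3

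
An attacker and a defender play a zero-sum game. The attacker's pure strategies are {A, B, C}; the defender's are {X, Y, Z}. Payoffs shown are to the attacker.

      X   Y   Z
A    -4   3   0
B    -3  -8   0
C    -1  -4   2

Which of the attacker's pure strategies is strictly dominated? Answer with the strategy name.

C gives a strictly higher payoff than B against every column: -1 > -3, -4 > -8, 2 > 0.
So B is strictly dominated and the attacker never plays it.

B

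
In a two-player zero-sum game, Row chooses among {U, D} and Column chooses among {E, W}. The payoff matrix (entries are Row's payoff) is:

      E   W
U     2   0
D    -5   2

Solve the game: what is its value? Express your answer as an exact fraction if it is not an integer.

Row minima: U → 0, D → -5; maximin = 0.
Column maxima: E → 2, W → 2; minimax = 2.
0 ≠ 2, so there is no saddle point; optimal play is mixed.
Let Row play U with probability p. Expected payoff against E: 2p + (-5)(1−p) = 7p − 5; against W: 0p + 2(1−p) = −2p + 2.
Setting these equal: 7p − 5 = −2p + 2 ⇒ 9p = 7 ⇒ p = 7/9, and the value is (7)·(7/9) − 5 = 4/9.
For Column: with q = P(E), equating U's and D's payoffs gives 2q = −7q + 2 ⇒ q = 2/9.

4/9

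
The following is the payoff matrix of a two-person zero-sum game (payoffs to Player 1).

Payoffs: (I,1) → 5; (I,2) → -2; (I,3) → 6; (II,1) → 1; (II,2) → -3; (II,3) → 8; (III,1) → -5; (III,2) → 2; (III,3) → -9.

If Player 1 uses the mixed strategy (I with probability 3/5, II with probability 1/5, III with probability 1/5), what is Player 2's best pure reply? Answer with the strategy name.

2

If Player 2 plays 1, Player 1's expected payoff is (3/5)·5 + (1/5)·1 + (1/5)·(-5) = 11/5.
If Player 2 plays 2, Player 1's expected payoff is (3/5)·(-2) + (1/5)·(-3) + (1/5)·2 = -7/5.
If Player 2 plays 3, Player 1's expected payoff is (3/5)·6 + (1/5)·8 + (1/5)·(-9) = 17/5.
Player 2 minimizes Player 1's payoff; the smallest is -7/5, so the best response is 2.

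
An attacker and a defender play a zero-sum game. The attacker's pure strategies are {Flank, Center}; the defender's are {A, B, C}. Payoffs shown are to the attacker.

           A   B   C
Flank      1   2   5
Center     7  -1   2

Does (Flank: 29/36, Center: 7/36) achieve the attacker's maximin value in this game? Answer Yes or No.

No

Against A this mix gives (29/36)·1 + (7/36)·7 = 13/6.
Against B this mix gives (29/36)·2 + (7/36)·(-1) = 17/12.
Against C this mix gives (29/36)·5 + (7/36)·2 = 53/12.
The defender will play B, holding the attacker to 17/12. Shifting weight toward the row that does better against B would raise this floor (the equalizing mix achieves 5/3 against both B and A), so the proposed strategy is not optimal.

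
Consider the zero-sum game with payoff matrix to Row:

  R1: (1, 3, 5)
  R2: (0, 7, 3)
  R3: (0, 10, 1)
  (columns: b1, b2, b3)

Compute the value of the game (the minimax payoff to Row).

Row minima: R1 → 1, R2 → 0, R3 → 0; maximin = 1.
Column maxima: b1 → 1, b2 → 10, b3 → 5; minimax = 1.
Since maximin = minimax = 1, there is a saddle point and the value is 1.

1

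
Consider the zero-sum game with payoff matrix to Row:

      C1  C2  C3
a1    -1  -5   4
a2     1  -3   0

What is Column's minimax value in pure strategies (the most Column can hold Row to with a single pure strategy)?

-3

Column maxima: C1 → 1, C2 → -3, C3 → 4.
The smallest of these is -3.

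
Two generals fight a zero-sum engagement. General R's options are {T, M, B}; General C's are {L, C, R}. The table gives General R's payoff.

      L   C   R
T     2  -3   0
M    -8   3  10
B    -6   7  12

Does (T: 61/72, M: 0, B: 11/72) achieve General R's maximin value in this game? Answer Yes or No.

No

Against L this mix gives (61/72)·2 + (11/72)·(-6) = 7/9.
Against C this mix gives (61/72)·(-3) + (11/72)·7 = -53/36.
Against R this mix gives (61/72)·0 + (11/72)·12 = 11/6.
General C will play C, holding General R to -53/36. Shifting weight toward the row that does better against C would raise this floor (the equalizing mix achieves -2/9 against both C and L), so the proposed strategy is not optimal.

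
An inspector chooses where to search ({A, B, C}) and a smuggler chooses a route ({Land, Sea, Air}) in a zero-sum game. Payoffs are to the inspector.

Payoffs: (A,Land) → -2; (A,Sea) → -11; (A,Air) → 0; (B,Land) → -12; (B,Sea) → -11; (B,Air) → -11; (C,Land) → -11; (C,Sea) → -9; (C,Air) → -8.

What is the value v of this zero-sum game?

Row minima: A → -11, B → -12, C → -11; maximin = -11.
Column maxima: Land → -2, Sea → -9, Air → 0; minimax = -9.
-11 ≠ -9, so there is no saddle point; optimal play is mixed.
B is strictly dominated by C, so the inspector never plays it.
Air is strictly dominated by Land (it gives the inspector strictly more in every row), so the smuggler never plays it.
On the remaining 2×2 (A, C vs Land, Sea):
Let the inspector play A with probability p. Expected payoff against Land: (-2)p + (-11)(1−p) = 9p − 11; against Sea: (-11)p + (-9)(1−p) = −2p − 9.
Setting these equal: 9p − 11 = −2p − 9 ⇒ 11p = 2 ⇒ p = 2/11, and the value is (9)·(2/11) − 11 = -103/11.
For the smuggler: with q = P(Land), equating A's and C's payoffs gives 9q − 11 = −2q − 9 ⇒ q = 2/11.

-103/11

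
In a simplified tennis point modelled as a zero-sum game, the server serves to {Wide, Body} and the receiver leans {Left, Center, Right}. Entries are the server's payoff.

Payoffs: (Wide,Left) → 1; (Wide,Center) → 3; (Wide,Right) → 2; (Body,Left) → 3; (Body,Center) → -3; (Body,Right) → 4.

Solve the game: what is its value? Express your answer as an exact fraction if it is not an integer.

3/2

Row minima: Wide → 1, Body → -3; maximin = 1.
Column maxima: Left → 3, Center → 3, Right → 4; minimax = 3.
1 ≠ 3, so there is no saddle point; optimal play is mixed.
Right is strictly dominated by Left (it gives the server strictly more in every row), so the receiver never plays it.
On the remaining 2×2 (Wide, Body vs Left, Center):
Let the server play Wide with probability p. Expected payoff against Left: 1p + 3(1−p) = −2p + 3; against Center: 3p + (-3)(1−p) = 6p − 3.
Setting these equal: −2p + 3 = 6p − 3 ⇒ −8p = -6 ⇒ p = 3/4, and the value is (-2)·(3/4) + 3 = 3/2.
For the receiver: with q = P(Left), equating Wide's and Body's payoffs gives −2q + 3 = 6q − 3 ⇒ q = 3/4.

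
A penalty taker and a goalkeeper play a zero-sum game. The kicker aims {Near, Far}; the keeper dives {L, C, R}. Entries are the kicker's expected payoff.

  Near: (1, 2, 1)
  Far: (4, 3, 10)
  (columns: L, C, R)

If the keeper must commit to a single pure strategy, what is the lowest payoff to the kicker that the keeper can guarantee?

3

Column maxima: L → 4, C → 3, R → 10.
The smallest of these is 3.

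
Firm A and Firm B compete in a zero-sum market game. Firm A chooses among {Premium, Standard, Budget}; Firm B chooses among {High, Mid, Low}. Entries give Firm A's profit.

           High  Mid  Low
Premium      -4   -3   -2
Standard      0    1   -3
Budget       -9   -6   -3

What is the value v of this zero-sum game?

-12/5

Row minima: Premium → -4, Standard → -3, Budget → -9; maximin = -3.
Column maxima: High → 0, Mid → 1, Low → -2; minimax = -2.
-3 ≠ -2, so there is no saddle point; optimal play is mixed.
Budget is strictly dominated by Premium, so Firm A never plays it.
Mid is strictly dominated by High (it gives Firm A strictly more in every row), so Firm B never plays it.
On the remaining 2×2 (Premium, Standard vs High, Low):
Let Firm A play Premium with probability p. Expected payoff against High: (-4)p + 0(1−p) = −4p; against Low: (-2)p + (-3)(1−p) = p − 3.
Setting these equal: −4p = p − 3 ⇒ −5p = -3 ⇒ p = 3/5, and the value is (-4)·(3/5) = -12/5.
For Firm B: with q = P(High), equating Premium's and Standard's payoffs gives −2q − 2 = 3q − 3 ⇒ q = 1/5.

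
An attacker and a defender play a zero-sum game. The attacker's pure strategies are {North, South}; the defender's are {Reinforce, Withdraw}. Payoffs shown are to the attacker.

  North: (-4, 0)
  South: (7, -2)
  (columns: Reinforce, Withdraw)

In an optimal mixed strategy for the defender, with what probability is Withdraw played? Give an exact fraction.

11/13

Row minima: North → -4, South → -2; maximin = -2.
Column maxima: Reinforce → 7, Withdraw → 0; minimax = 0.
-2 ≠ 0, so there is no saddle point; optimal play is mixed.
Let the attacker play North with probability p. Expected payoff against Reinforce: (-4)p + 7(1−p) = −11p + 7; against Withdraw: 0p + (-2)(1−p) = 2p − 2.
Setting these equal: −11p + 7 = 2p − 2 ⇒ −13p = -9 ⇒ p = 9/13, and the value is (-11)·(9/13) + 7 = -8/13.
For the defender: with q = P(Reinforce), equating North's and South's payoffs gives −4q = 9q − 2 ⇒ q = 2/13.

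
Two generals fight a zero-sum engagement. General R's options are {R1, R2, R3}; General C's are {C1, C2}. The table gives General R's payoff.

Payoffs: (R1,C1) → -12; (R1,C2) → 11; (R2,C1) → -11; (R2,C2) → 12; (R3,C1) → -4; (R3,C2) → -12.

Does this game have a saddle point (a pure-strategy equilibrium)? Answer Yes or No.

Row minima: R1 → -12, R2 → -11, R3 → -12; maximin = -11.
Column maxima: C1 → -4, C2 → 12; minimax = -4.
-11 ≠ -4, so no pure-strategy equilibrium exists.

No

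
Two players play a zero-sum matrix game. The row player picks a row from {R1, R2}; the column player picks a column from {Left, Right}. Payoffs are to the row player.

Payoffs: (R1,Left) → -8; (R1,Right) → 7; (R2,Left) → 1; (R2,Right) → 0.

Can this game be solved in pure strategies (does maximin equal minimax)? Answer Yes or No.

Row minima: R1 → -8, R2 → 0; maximin = 0.
Column maxima: Left → 1, Right → 7; minimax = 1.
0 ≠ 1, so no pure-strategy equilibrium exists.

No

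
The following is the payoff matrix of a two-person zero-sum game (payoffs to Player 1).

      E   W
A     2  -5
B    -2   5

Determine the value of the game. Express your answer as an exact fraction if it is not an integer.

Row minima: A → -5, B → -2; maximin = -2.
Column maxima: E → 2, W → 5; minimax = 2.
-2 ≠ 2, so there is no saddle point; optimal play is mixed.
Let Player 1 play A with probability p. Expected payoff against E: 2p + (-2)(1−p) = 4p − 2; against W: (-5)p + 5(1−p) = −10p + 5.
Setting these equal: 4p − 2 = −10p + 5 ⇒ 14p = 7 ⇒ p = 1/2, and the value is (4)·(1/2) − 2 = 0.
For Player 2: with q = P(E), equating A's and B's payoffs gives 7q − 5 = −7q + 5 ⇒ q = 5/7.

0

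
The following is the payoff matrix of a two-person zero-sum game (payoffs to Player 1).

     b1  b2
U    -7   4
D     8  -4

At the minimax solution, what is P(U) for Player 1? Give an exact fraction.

12/23

Row minima: U → -7, D → -4; maximin = -4.
Column maxima: b1 → 8, b2 → 4; minimax = 4.
-4 ≠ 4, so there is no saddle point; optimal play is mixed.
Let Player 1 play U with probability p. Expected payoff against b1: (-7)p + 8(1−p) = −15p + 8; against b2: 4p + (-4)(1−p) = 8p − 4.
Setting these equal: −15p + 8 = 8p − 4 ⇒ −23p = -12 ⇒ p = 12/23, and the value is (-15)·(12/23) + 8 = 4/23.
For Player 2: with q = P(b1), equating U's and D's payoffs gives −11q + 4 = 12q − 4 ⇒ q = 8/23.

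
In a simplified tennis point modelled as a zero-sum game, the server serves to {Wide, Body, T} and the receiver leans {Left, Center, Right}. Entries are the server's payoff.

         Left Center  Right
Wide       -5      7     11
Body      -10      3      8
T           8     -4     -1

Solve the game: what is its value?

Row minima: Wide → -5, Body → -10, T → -4; maximin = -4.
Column maxima: Left → 8, Center → 7, Right → 11; minimax = 7.
-4 ≠ 7, so there is no saddle point; optimal play is mixed.
Body is strictly dominated by Wide, so the server never plays it.
Right is strictly dominated by Center (it gives the server strictly more in every row), so the receiver never plays it.
On the remaining 2×2 (Wide, T vs Left, Center):
Let the server play Wide with probability p. Expected payoff against Left: (-5)p + 8(1−p) = −13p + 8; against Center: 7p + (-4)(1−p) = 11p − 4.
Setting these equal: −13p + 8 = 11p − 4 ⇒ −24p = -12 ⇒ p = 1/2, and the value is (-13)·(1/2) + 8 = 3/2.
For the receiver: with q = P(Left), equating Wide's and T's payoffs gives −12q + 7 = 12q − 4 ⇒ q = 11/24.

3/2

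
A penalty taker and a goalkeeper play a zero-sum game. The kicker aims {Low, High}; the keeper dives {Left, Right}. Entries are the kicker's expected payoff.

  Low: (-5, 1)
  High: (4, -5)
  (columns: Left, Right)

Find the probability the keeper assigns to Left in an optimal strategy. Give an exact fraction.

Row minima: Low → -5, High → -5; maximin = -5.
Column maxima: Left → 4, Right → 1; minimax = 1.
-5 ≠ 1, so there is no saddle point; optimal play is mixed.
Let the kicker play Low with probability p. Expected payoff against Left: (-5)p + 4(1−p) = −9p + 4; against Right: 1p + (-5)(1−p) = 6p − 5.
Setting these equal: −9p + 4 = 6p − 5 ⇒ −15p = -9 ⇒ p = 3/5, and the value is (-9)·(3/5) + 4 = -7/5.
For the keeper: with q = P(Left), equating Low's and High's payoffs gives −6q + 1 = 9q − 5 ⇒ q = 2/5.

2/5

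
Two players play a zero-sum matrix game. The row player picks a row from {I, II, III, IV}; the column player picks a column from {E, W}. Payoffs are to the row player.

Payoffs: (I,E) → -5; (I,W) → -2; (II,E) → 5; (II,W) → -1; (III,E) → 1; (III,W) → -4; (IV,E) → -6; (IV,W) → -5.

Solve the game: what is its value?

-1

Row minima: I → -5, II → -1, III → -4, IV → -6; maximin = -1.
Column maxima: E → 5, W → -1; minimax = -1.
Since maximin = minimax = -1, there is a saddle point and the value is -1.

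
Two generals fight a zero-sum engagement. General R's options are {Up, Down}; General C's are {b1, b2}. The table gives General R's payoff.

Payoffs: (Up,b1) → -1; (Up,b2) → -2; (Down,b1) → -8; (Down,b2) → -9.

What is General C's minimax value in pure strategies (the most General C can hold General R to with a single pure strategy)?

Column maxima: b1 → -1, b2 → -2.
The smallest of these is -2.

-2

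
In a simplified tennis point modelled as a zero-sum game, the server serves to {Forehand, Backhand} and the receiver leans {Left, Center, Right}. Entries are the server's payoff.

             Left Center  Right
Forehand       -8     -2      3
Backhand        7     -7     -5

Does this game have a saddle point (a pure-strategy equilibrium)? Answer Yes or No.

No

Row minima: Forehand → -8, Backhand → -7; maximin = -7.
Column maxima: Left → 7, Center → -2, Right → 3; minimax = -2.
-7 ≠ -2, so no pure-strategy equilibrium exists.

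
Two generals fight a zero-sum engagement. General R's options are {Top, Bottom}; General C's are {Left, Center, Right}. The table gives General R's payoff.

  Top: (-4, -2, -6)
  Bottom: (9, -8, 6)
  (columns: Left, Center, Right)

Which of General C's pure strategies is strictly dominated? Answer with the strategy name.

Right holds General R's payoff strictly below Left in every row: -6 < -4, 6 < 9.
So Left is strictly dominated for General C.

Left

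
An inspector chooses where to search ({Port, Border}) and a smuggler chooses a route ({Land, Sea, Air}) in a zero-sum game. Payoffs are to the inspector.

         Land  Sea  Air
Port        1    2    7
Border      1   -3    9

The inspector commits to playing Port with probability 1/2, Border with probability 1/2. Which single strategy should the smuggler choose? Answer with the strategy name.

Sea

If the smuggler plays Land, the inspector's expected payoff is (1/2)·1 + (1/2)·1 = 1.
If the smuggler plays Sea, the inspector's expected payoff is (1/2)·2 + (1/2)·(-3) = -1/2.
If the smuggler plays Air, the inspector's expected payoff is (1/2)·7 + (1/2)·9 = 8.
The smuggler minimizes the inspector's payoff; the smallest is -1/2, so the best response is Sea.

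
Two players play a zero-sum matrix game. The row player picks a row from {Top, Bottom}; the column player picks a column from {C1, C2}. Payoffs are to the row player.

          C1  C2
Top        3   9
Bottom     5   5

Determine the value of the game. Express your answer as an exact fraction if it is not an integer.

5

Row minima: Top → 3, Bottom → 5; maximin = 5.
Column maxima: C1 → 5, C2 → 9; minimax = 5.
Since maximin = minimax = 5, there is a saddle point and the value is 5.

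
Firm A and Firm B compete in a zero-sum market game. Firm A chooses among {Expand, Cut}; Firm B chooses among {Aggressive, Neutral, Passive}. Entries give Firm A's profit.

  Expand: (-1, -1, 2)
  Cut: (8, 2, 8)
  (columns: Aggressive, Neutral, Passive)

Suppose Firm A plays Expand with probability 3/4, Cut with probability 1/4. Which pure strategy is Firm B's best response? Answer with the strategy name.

If Firm B plays Aggressive, Firm A's expected payoff is (3/4)·(-1) + (1/4)·8 = 5/4.
If Firm B plays Neutral, Firm A's expected payoff is (3/4)·(-1) + (1/4)·2 = -1/4.
If Firm B plays Passive, Firm A's expected payoff is (3/4)·2 + (1/4)·8 = 7/2.
Firm B minimizes Firm A's payoff; the smallest is -1/4, so the best response is Neutral.

Neutral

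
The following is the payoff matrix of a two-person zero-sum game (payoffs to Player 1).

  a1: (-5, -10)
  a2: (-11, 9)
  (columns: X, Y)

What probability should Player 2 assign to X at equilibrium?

Row minima: a1 → -10, a2 → -11; maximin = -10.
Column maxima: X → -5, Y → 9; minimax = -5.
-10 ≠ -5, so there is no saddle point; optimal play is mixed.
Let Player 1 play a1 with probability p. Expected payoff against X: (-5)p + (-11)(1−p) = 6p − 11; against Y: (-10)p + 9(1−p) = −19p + 9.
Setting these equal: 6p − 11 = −19p + 9 ⇒ 25p = 20 ⇒ p = 4/5, and the value is (6)·(4/5) − 11 = -31/5.
For Player 2: with q = P(X), equating a1's and a2's payoffs gives 5q − 10 = −20q + 9 ⇒ q = 19/25.

19/25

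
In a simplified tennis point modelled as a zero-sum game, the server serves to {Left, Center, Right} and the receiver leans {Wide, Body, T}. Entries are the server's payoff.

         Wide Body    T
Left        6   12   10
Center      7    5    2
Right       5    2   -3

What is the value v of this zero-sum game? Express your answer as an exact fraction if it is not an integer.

Row minima: Left → 6, Center → 2, Right → -3; maximin = 6.
Column maxima: Wide → 7, Body → 12, T → 10; minimax = 7.
6 ≠ 7, so there is no saddle point; optimal play is mixed.
Right is strictly dominated by Left, so the server never plays it.
Body is strictly dominated by T (it gives the server strictly more in every row), so the receiver never plays it.
On the remaining 2×2 (Left, Center vs Wide, T):
Let the server play Left with probability p. Expected payoff against Wide: 6p + 7(1−p) = −p + 7; against T: 10p + 2(1−p) = 8p + 2.
Setting these equal: −p + 7 = 8p + 2 ⇒ −9p = -5 ⇒ p = 5/9, and the value is (-1)·(5/9) + 7 = 58/9.
For the receiver: with q = P(Wide), equating Left's and Center's payoffs gives −4q + 10 = 5q + 2 ⇒ q = 8/9.

58/9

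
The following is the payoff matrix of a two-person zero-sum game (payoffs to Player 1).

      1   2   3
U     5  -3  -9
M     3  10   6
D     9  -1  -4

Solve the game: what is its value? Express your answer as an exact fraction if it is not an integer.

Row minima: U → -9, M → 3, D → -4; maximin = 3.
Column maxima: 1 → 9, 2 → 10, 3 → 6; minimax = 6.
3 ≠ 6, so there is no saddle point; optimal play is mixed.
U is strictly dominated by D, so Player 1 never plays it.
2 is strictly dominated by 3 (it gives Player 1 strictly more in every row), so Player 2 never plays it.
On the remaining 2×2 (M, D vs 1, 3):
Let Player 1 play M with probability p. Expected payoff against 1: 3p + 9(1−p) = −6p + 9; against 3: 6p + (-4)(1−p) = 10p − 4.
Setting these equal: −6p + 9 = 10p − 4 ⇒ −16p = -13 ⇒ p = 13/16, and the value is (-6)·(13/16) + 9 = 33/8.
For Player 2: with q = P(1), equating M's and D's payoffs gives −3q + 6 = 13q − 4 ⇒ q = 5/8.

33/8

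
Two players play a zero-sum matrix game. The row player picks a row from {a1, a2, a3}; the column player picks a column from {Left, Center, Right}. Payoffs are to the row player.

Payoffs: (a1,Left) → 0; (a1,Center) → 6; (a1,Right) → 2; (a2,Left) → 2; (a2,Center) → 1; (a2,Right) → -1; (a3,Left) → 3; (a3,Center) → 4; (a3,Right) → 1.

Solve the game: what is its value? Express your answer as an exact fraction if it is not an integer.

Row minima: a1 → 0, a2 → -1, a3 → 1; maximin = 1.
Column maxima: Left → 3, Center → 6, Right → 2; minimax = 2.
1 ≠ 2, so there is no saddle point; optimal play is mixed.
a2 is strictly dominated by a3, so the row player never plays it.
With a2 eliminated, Center is strictly dominated by Left (it gives the row player strictly more in every remaining row), so the column player never plays it.
On the remaining 2×2 (a1, a3 vs Left, Right):
Let the row player play a1 with probability p. Expected payoff against Left: 0p + 3(1−p) = −3p + 3; against Right: 2p + 1(1−p) = p + 1.
Setting these equal: −3p + 3 = p + 1 ⇒ −4p = -2 ⇒ p = 1/2, and the value is (-3)·(1/2) + 3 = 3/2.
For the column player: with q = P(Left), equating a1's and a3's payoffs gives −2q + 2 = 2q + 1 ⇒ q = 1/4.

3/2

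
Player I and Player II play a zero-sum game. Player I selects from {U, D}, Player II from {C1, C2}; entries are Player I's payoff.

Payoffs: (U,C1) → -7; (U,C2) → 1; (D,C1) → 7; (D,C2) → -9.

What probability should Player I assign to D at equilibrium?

1/3

Row minima: U → -7, D → -9; maximin = -7.
Column maxima: C1 → 7, C2 → 1; minimax = 1.
-7 ≠ 1, so there is no saddle point; optimal play is mixed.
Let Player I play U with probability p. Expected payoff against C1: (-7)p + 7(1−p) = −14p + 7; against C2: 1p + (-9)(1−p) = 10p − 9.
Setting these equal: −14p + 7 = 10p − 9 ⇒ −24p = -16 ⇒ p = 2/3, and the value is (-14)·(2/3) + 7 = -7/3.
For Player II: with q = P(C1), equating U's and D's payoffs gives −8q + 1 = 16q − 9 ⇒ q = 5/12.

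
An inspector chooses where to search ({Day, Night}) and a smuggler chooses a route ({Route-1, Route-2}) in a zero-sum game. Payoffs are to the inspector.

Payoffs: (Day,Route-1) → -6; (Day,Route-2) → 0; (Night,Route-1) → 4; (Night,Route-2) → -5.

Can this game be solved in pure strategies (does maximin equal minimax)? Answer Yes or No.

Row minima: Day → -6, Night → -5; maximin = -5.
Column maxima: Route-1 → 4, Route-2 → 0; minimax = 0.
-5 ≠ 0, so no pure-strategy equilibrium exists.

No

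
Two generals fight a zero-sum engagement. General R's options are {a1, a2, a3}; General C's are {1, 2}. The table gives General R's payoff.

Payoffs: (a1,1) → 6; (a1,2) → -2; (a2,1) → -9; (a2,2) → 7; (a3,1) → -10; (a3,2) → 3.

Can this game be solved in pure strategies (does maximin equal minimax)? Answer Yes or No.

Row minima: a1 → -2, a2 → -9, a3 → -10; maximin = -2.
Column maxima: 1 → 6, 2 → 7; minimax = 6.
-2 ≠ 6, so no pure-strategy equilibrium exists.

No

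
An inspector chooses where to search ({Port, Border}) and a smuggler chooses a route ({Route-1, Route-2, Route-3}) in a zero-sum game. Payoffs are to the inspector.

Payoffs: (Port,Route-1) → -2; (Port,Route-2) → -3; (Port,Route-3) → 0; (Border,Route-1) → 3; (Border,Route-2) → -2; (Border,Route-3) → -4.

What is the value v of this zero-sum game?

-12/5

Row minima: Port → -3, Border → -4; maximin = -3.
Column maxima: Route-1 → 3, Route-2 → -2, Route-3 → 0; minimax = -2.
-3 ≠ -2, so there is no saddle point; optimal play is mixed.
Route-1 is strictly dominated by Route-2 (it gives the inspector strictly more in every row), so the smuggler never plays it.
On the remaining 2×2 (Port, Border vs Route-2, Route-3):
Let the inspector play Port with probability p. Expected payoff against Route-2: (-3)p + (-2)(1−p) = −p − 2; against Route-3: 0p + (-4)(1−p) = 4p − 4.
Setting these equal: −p − 2 = 4p − 4 ⇒ −5p = -2 ⇒ p = 2/5, and the value is (-1)·(2/5) − 2 = -12/5.
For the smuggler: with q = P(Route-2), equating Port's and Border's payoffs gives −3q = 2q − 4 ⇒ q = 4/5.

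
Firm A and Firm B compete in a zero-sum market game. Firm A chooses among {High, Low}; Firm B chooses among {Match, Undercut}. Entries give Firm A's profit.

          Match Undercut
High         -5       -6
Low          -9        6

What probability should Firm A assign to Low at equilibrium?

Row minima: High → -6, Low → -9; maximin = -6.
Column maxima: Match → -5, Undercut → 6; minimax = -5.
-6 ≠ -5, so there is no saddle point; optimal play is mixed.
Let Firm A play High with probability p. Expected payoff against Match: (-5)p + (-9)(1−p) = 4p − 9; against Undercut: (-6)p + 6(1−p) = −12p + 6.
Setting these equal: 4p − 9 = −12p + 6 ⇒ 16p = 15 ⇒ p = 15/16, and the value is (4)·(15/16) − 9 = -21/4.
For Firm B: with q = P(Match), equating High's and Low's payoffs gives q − 6 = −15q + 6 ⇒ q = 3/4.

1/16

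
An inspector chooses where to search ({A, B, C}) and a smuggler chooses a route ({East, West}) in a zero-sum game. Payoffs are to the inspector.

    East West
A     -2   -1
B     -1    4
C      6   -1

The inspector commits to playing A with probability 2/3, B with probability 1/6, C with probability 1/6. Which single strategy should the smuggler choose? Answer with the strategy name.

If the smuggler plays East, the inspector's expected payoff is (2/3)·(-2) + (1/6)·(-1) + (1/6)·6 = -1/2.
If the smuggler plays West, the inspector's expected payoff is (2/3)·(-1) + (1/6)·4 + (1/6)·(-1) = -1/6.
The smuggler minimizes the inspector's payoff; the smallest is -1/2, so the best response is East.

East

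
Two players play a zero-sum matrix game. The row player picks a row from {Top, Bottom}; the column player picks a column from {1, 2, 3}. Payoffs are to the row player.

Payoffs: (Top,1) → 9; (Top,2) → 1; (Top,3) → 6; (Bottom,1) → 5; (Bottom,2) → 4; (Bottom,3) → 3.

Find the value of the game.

Row minima: Top → 1, Bottom → 3; maximin = 3.
Column maxima: 1 → 9, 2 → 4, 3 → 6; minimax = 4.
3 ≠ 4, so there is no saddle point; optimal play is mixed.
1 is strictly dominated by 2 (it gives the row player strictly more in every row), so the column player never plays it.
On the remaining 2×2 (Top, Bottom vs 2, 3):
Let the row player play Top with probability p. Expected payoff against 2: 1p + 4(1−p) = −3p + 4; against 3: 6p + 3(1−p) = 3p + 3.
Setting these equal: −3p + 4 = 3p + 3 ⇒ −6p = -1 ⇒ p = 1/6, and the value is (-3)·(1/6) + 4 = 7/2.
For the column player: with q = P(2), equating Top's and Bottom's payoffs gives −5q + 6 = q + 3 ⇒ q = 1/2.

7/2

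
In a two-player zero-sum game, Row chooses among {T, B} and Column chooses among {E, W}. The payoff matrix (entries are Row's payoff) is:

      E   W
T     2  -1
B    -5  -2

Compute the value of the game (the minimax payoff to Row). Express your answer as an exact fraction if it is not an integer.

Row minima: T → -1, B → -5; maximin = -1.
Column maxima: E → 2, W → -1; minimax = -1.
Since maximin = minimax = -1, there is a saddle point and the value is -1.

-1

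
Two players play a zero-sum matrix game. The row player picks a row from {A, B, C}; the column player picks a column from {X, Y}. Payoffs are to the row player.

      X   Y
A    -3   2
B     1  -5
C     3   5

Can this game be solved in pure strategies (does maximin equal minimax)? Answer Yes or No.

Row minima: A → -3, B → -5, C → 3; maximin = 3.
Column maxima: X → 3, Y → 5; minimax = 3.
maximin = minimax = 3, so a saddle point exists.

Yes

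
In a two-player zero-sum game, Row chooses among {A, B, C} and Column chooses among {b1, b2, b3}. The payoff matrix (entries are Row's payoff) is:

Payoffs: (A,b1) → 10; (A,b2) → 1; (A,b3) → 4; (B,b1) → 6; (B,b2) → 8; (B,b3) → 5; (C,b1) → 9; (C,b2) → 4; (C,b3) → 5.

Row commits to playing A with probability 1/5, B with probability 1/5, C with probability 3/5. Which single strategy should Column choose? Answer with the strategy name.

b2

If Column plays b1, Row's expected payoff is (1/5)·10 + (1/5)·6 + (3/5)·9 = 43/5.
If Column plays b2, Row's expected payoff is (1/5)·1 + (1/5)·8 + (3/5)·4 = 21/5.
If Column plays b3, Row's expected payoff is (1/5)·4 + (1/5)·5 + (3/5)·5 = 24/5.
Column minimizes Row's payoff; the smallest is 21/5, so the best response is b2.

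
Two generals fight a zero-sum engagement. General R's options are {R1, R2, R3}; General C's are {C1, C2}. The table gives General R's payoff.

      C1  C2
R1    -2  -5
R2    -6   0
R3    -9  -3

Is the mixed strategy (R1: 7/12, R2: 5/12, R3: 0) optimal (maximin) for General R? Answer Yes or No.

No

Against C1 this mix gives (7/12)·(-2) + (5/12)·(-6) = -11/3.
Against C2 this mix gives (7/12)·(-5) + (5/12)·0 = -35/12.
General C will play C1, holding General R to -11/3. Shifting weight toward the row that does better against C1 would raise this floor (the equalizing mix achieves -10/3 against both C1 and C2), so the proposed strategy is not optimal.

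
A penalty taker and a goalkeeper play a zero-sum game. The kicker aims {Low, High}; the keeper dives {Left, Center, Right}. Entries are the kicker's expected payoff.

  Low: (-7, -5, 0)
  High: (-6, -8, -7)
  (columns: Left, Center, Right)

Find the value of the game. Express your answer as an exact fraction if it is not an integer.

-13/2

Row minima: Low → -7, High → -8; maximin = -7.
Column maxima: Left → -6, Center → -5, Right → 0; minimax = -6.
-7 ≠ -6, so there is no saddle point; optimal play is mixed.
Right is strictly dominated by Center (it gives the kicker strictly more in every row), so the keeper never plays it.
On the remaining 2×2 (Low, High vs Left, Center):
Let the kicker play Low with probability p. Expected payoff against Left: (-7)p + (-6)(1−p) = −p − 6; against Center: (-5)p + (-8)(1−p) = 3p − 8.
Setting these equal: −p − 6 = 3p − 8 ⇒ −4p = -2 ⇒ p = 1/2, and the value is (-1)·(1/2) − 6 = -13/2.
For the keeper: with q = P(Left), equating Low's and High's payoffs gives −2q − 5 = 2q − 8 ⇒ q = 3/4.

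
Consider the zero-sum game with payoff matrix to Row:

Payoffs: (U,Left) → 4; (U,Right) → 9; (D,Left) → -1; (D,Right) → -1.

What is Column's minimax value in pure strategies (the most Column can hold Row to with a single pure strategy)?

4

Column maxima: Left → 4, Right → 9.
The smallest of these is 4.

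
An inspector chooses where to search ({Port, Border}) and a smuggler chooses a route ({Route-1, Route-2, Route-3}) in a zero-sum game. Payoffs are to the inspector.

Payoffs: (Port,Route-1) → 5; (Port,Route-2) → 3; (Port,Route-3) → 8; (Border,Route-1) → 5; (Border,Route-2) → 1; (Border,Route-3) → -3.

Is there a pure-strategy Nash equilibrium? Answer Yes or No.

Row minima: Port → 3, Border → -3; maximin = 3.
Column maxima: Route-1 → 5, Route-2 → 3, Route-3 → 8; minimax = 3.
maximin = minimax = 3, so a saddle point exists.

Yes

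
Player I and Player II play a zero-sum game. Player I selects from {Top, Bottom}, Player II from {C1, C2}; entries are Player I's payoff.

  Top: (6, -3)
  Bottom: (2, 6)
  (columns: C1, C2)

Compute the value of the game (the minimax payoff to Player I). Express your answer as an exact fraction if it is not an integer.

Row minima: Top → -3, Bottom → 2; maximin = 2.
Column maxima: C1 → 6, C2 → 6; minimax = 6.
2 ≠ 6, so there is no saddle point; optimal play is mixed.
Let Player I play Top with probability p. Expected payoff against C1: 6p + 2(1−p) = 4p + 2; against C2: (-3)p + 6(1−p) = −9p + 6.
Setting these equal: 4p + 2 = −9p + 6 ⇒ 13p = 4 ⇒ p = 4/13, and the value is (4)·(4/13) + 2 = 42/13.
For Player II: with q = P(C1), equating Top's and Bottom's payoffs gives 9q − 3 = −4q + 6 ⇒ q = 9/13.

42/13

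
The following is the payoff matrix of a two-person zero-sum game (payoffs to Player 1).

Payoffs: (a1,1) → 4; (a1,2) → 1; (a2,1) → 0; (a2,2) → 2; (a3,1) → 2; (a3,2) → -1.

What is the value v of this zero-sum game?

Row minima: a1 → 1, a2 → 0, a3 → -1; maximin = 1.
Column maxima: 1 → 4, 2 → 2; minimax = 2.
1 ≠ 2, so there is no saddle point; optimal play is mixed.
a3 is strictly dominated by a1, so Player 1 never plays it.
On the remaining 2×2 (a1, a2 vs 1, 2):
Let Player 1 play a1 with probability p. Expected payoff against 1: 4p + 0(1−p) = 4p; against 2: 1p + 2(1−p) = −p + 2.
Setting these equal: 4p = −p + 2 ⇒ 5p = 2 ⇒ p = 2/5, and the value is (4)·(2/5) = 8/5.
For Player 2: with q = P(1), equating a1's and a2's payoffs gives 3q + 1 = −2q + 2 ⇒ q = 1/5.

8/5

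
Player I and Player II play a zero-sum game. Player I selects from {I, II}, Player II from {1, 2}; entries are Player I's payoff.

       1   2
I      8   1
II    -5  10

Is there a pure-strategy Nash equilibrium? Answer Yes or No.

No

Row minima: I → 1, II → -5; maximin = 1.
Column maxima: 1 → 8, 2 → 10; minimax = 8.
1 ≠ 8, so no pure-strategy equilibrium exists.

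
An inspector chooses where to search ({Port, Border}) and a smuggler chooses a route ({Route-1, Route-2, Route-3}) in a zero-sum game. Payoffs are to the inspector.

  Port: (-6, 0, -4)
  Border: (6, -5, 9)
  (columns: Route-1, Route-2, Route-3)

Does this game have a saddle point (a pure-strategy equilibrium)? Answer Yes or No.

Row minima: Port → -6, Border → -5; maximin = -5.
Column maxima: Route-1 → 6, Route-2 → 0, Route-3 → 9; minimax = 0.
-5 ≠ 0, so no pure-strategy equilibrium exists.

No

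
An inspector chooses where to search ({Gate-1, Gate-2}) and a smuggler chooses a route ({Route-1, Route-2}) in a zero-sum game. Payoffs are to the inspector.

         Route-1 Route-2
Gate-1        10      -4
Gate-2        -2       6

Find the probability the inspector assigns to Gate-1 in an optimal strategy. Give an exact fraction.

4/11

Row minima: Gate-1 → -4, Gate-2 → -2; maximin = -2.
Column maxima: Route-1 → 10, Route-2 → 6; minimax = 6.
-2 ≠ 6, so there is no saddle point; optimal play is mixed.
Let the inspector play Gate-1 with probability p. Expected payoff against Route-1: 10p + (-2)(1−p) = 12p − 2; against Route-2: (-4)p + 6(1−p) = −10p + 6.
Setting these equal: 12p − 2 = −10p + 6 ⇒ 22p = 8 ⇒ p = 4/11, and the value is (12)·(4/11) − 2 = 26/11.
For the smuggler: with q = P(Route-1), equating Gate-1's and Gate-2's payoffs gives 14q − 4 = −8q + 6 ⇒ q = 5/11.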